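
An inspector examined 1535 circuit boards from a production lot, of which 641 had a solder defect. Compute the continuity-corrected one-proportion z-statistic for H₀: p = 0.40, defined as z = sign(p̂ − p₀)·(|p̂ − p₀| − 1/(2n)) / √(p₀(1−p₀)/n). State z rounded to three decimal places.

With x = 641 successes in n = 1535, p̂ = 0.41759. p̂ − p₀ = 0.017590.
1/(2n) = 0.000326.
Corrected numerator: |0.017590| − 0.000326 = 0.017264.
SE₀ = √(0.40·0.60/1535) = 0.012504.
z = (+)0.017264/0.012504 = 1.381.

z = 1.381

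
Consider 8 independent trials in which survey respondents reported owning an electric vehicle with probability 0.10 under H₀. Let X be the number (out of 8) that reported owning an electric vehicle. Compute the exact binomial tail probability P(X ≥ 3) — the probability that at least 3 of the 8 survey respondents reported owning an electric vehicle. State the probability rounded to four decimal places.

P = 0.0381

X ~ Binomial(n=8, p=0.10).
P(X ≥ 3) = Σ_{j=3}^{8} C(8,j)·0.10^j·0.90^{8−j}.
= 0.033067 + 0.004593 + 0.000408 + 0.000023 + 0.000001 + 0.000000 = 0.0381.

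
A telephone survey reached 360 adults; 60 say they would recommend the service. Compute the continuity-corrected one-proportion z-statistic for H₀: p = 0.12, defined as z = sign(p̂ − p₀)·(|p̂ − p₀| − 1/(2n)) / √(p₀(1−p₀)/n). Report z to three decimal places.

z = 2.644

The sample proportion is 60/360 = 0.16667. p̂ − p₀ = 0.046667.
Continuity correction 1/(2n) = 1/720 = 0.001389.
Corrected numerator: |0.046667| − 0.001389 = 0.045278.
Null standard error: √(0.12·0.88/360) = √0.000293333 = 0.017127.
z = (+)0.045278/0.017127 = 2.644.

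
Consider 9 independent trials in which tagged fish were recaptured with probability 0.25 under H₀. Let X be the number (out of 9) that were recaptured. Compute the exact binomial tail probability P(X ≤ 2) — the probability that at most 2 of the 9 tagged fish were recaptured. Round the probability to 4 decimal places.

X is binomial with n = 9 and p = 0.25.
P(X ≤ 2) = C(9,0)·0.25^0·0.75^9 + C(9,1)·0.25^1·0.75^8 + C(9,2)·0.25^2·0.75^7.
= 0.075085 + 0.225254 + 0.300339 = 0.6007.

P = 0.6007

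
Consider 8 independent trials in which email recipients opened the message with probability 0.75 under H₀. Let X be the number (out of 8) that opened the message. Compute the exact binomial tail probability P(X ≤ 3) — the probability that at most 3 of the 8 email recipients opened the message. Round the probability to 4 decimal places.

P = 0.0273

X ~ Binomial(n=8, p=0.75).
P(X ≤ 3) = C(8,0)·0.75^0·0.25^8 + C(8,1)·0.75^1·0.25^7 + C(8,2)·0.75^2·0.25^6 + C(8,3)·0.75^3·0.25^5.
= 0.000015 + 0.000366 + 0.003845 + 0.023071 = 0.0273.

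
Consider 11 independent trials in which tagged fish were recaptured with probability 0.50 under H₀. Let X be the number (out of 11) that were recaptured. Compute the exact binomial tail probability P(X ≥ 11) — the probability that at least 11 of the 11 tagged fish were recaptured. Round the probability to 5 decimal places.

X ~ Binomial(n=11, p=0.50).
P(X ≥ 11) = C(11,11)·0.50^11·0.50^0.
= 0.000488 = 0.00049.

P = 0.00049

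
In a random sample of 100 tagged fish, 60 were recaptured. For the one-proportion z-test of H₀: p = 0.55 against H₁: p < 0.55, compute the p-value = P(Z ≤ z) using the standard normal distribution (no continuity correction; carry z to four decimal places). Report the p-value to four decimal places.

p̂ = 60/100 = 0.60000.
Null standard error: √(0.55·0.45/100) = √0.002475000 = 0.049749.
Test statistic (full precision, shown to 4 dp): z = (60/100 − 0.55)/SE₀ ≈ 1.0050.
From the standard normal, P(Z ≤ z) = 0.8426.

p-value = 0.8426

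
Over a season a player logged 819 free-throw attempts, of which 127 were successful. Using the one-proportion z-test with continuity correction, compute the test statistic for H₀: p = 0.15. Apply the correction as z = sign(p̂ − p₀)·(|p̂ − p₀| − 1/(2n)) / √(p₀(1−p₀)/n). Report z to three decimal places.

The sample proportion is 127/819 = 0.15507. p̂ − p₀ = 0.005067.
1/(2n) = 0.000611.
Corrected numerator: |0.005067| − 0.000611 = 0.004456.
Under H₀, SE = √(p₀(1−p₀)/n) = √(0.15·0.85/819) = √0.000155678 = 0.012477.
z = +0.004456/0.012477 = 0.357.

z = 0.357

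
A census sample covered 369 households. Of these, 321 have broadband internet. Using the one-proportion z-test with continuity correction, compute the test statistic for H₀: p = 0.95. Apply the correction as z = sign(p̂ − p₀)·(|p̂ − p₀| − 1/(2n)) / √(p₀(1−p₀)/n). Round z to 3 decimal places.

The sample proportion is 321/369 = 0.86992. p̂ − p₀ = -0.080081.
Continuity correction 1/(2n) = 1/738 = 0.001355.
Corrected numerator: |-0.080081| − 0.001355 = 0.078726.
Null standard error: √(0.95·0.05/369) = √0.000128726 = 0.011346.
z = (−)0.078726/0.011346 = -6.939.

z = -6.939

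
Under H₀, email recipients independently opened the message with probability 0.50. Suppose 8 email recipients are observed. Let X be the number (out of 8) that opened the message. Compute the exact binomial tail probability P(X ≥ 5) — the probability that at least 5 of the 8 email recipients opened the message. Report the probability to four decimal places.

X ~ Binomial(n=8, p=0.50).
P(X ≥ 5) = C(8,5)·0.50^5·0.50^3 + C(8,6)·0.50^6·0.50^2 + C(8,7)·0.50^7·0.50^1 + C(8,8)·0.50^8·0.50^0.
= 0.218750 + 0.109375 + 0.031250 + 0.003906 = 0.3633.

P = 0.3633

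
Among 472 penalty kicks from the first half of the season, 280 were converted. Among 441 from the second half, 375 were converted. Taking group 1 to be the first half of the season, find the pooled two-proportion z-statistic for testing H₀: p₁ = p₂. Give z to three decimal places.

p̂₁ = 280/472 = 0.59322, p̂₂ = 375/441 = 0.85034.
Pooling: p̂ = 655/913 = 0.71742.
SE = √[p̂(1−p̂)(1/n₁+1/n₂)] = √[0.71742·0.28258·(1/472+1/441)] ≈ 0.029820.
z = (p̂₁ − p̂₂)/SE = (0.59322 − 0.85034)/0.029820 = -0.25712/0.029820 = -8.622.

z = -8.622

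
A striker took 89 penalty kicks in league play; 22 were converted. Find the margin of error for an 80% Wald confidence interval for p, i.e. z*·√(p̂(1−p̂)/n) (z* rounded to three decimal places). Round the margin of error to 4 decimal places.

p̂ = 22/89 = 0.24719.
SE(p̂) = √(0.24719·0.75281/89) = 0.045726.
The 80% critical value is z* = 1.282.
So ME = 0.0586.

ME = 0.0586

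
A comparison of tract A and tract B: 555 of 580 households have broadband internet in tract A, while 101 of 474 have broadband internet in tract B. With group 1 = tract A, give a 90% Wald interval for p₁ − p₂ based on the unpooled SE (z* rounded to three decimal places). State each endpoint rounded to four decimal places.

p̂₁ = 555/580 = 0.95690, p̂₂ = 101/474 = 0.21308; p̂₁ − p̂₂ = 0.74382.
Unpooled SE = √(p̂₁(1−p̂₁)/n₁ + p̂₂(1−p̂₂)/n₂) = √(0.000071113 + 0.000353749) = 0.020612.
For 90% confidence, z* = 1.645. Margin = 1.645·0.020612 = 0.03391.
Interval: 0.74382 ± 0.03391 → (0.7099, 0.7777).

(0.7099, 0.7777)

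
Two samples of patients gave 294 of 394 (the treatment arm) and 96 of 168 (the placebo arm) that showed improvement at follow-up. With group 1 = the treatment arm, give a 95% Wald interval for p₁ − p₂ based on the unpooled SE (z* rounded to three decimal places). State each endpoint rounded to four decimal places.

p̂₁ = 294/394 = 0.74619, p̂₂ = 96/168 = 0.57143; p̂₁ − p̂₂ = 0.17476.
Unpooled SE = √(p̂₁(1−p̂₁)/n₁ + p̂₂(1−p̂₂)/n₂) = √(0.000480683 + 0.001457726) = 0.044027.
The 95% critical value is z* = 1.960. Margin of error = 0.08629.
Interval: 0.17476 ± 0.08629 → (0.0885, 0.2611).

(0.0885, 0.2611)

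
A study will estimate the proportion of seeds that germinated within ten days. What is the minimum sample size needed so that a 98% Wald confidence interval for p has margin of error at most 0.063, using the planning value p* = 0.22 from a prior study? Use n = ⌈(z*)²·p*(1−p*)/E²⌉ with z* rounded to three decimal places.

The 98% critical value is z* = 2.326.
p*(1−p*) = 0.22·0.78 = 0.1716.
Required n before rounding: 5.410276 × 0.1716 / 0.063² = 233.914.
Rounding up, n = 234.

n = 234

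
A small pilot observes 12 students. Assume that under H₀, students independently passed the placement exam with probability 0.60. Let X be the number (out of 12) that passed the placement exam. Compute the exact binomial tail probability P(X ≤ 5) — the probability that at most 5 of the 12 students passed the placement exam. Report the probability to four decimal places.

X is binomial with n = 12 and p = 0.60.
P(X ≤ 5) = Σ_{j=0}^{5} C(12,j)·0.60^j·0.40^{12−j}.
= 0.000017 + 0.000302 + 0.002491 + 0.012457 + 0.042043 + 0.100902 = 0.1582.

P = 0.1582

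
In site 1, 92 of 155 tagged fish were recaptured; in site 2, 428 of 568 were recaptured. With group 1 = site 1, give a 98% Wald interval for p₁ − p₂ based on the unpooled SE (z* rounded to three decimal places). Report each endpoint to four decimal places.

(-0.2609, -0.0590)

p̂₁ = 0.59355, p̂₂ = 0.75352, so the observed difference is -0.15997.
Unpooled SE = √(p̂₁(1−p̂₁)/n₁ + p̂₂(1−p̂₂)/n₂) = √(0.001556443 + 0.000326984) = 0.043398.
For 98% confidence, z* = 2.326. Margin of error = 0.10094.
CI: -0.15997 ± 0.10094 = (-0.2609, -0.0590).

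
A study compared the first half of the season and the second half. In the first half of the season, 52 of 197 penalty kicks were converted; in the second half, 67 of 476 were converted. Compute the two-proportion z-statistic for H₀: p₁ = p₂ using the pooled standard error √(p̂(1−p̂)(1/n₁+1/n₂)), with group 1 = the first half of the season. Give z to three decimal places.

z = 3.812

Sample proportions: p̂₁ = 52/197 = 0.26396 and p̂₂ = 67/476 = 0.14076.
Pooled p̂ = (52+67)/(197+476) = 119/673 = 0.17682.
Pooled SE = √[0.1455548·0.00717698] ≈ 0.032321.
z = (p̂₁ − p̂₂)/SE = (0.26396 − 0.14076)/0.032321 = 0.12320/0.032321 = 3.812.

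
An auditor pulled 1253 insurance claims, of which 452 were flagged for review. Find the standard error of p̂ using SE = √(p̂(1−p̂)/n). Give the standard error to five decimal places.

SE = 0.01357

Sample proportion p̂ = 452/1253 = 0.36073.
p̂(1−p̂) = 0.230604.
Dividing by n and taking the root: √0.000184042 = 0.01357.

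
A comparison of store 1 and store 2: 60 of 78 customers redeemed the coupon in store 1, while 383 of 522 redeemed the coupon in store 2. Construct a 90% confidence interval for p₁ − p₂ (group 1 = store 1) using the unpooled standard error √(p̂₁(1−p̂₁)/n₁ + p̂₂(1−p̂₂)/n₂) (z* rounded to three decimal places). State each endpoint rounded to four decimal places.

p̂₁ = 60/78 = 0.76923, p̂₂ = 383/522 = 0.73372; p̂₁ − p̂₂ = 0.03551.
Unpooled SE = √(p̂₁(1−p̂₁)/n₁ + p̂₂(1−p̂₂)/n₂) = √(0.002275831 + 0.000374285) = 0.051479.
z* = 1.645 at the 90% level. Margin of error = 0.08468.
So the interval runs from -0.0492 to 0.1202.

(-0.0492, 0.1202)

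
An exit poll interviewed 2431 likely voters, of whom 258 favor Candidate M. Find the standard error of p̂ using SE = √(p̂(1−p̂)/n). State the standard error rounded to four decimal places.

SE = 0.0062

Sample proportion p̂ = 258/2431 = 0.10613.
p̂(1−p̂) = 0.094866.
SE = √(0.094866/2431) = √0.000039023 = 0.0062.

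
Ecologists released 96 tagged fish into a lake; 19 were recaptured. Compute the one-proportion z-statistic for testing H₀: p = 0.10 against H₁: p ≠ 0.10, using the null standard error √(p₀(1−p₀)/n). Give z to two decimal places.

z = 3.20

The sample proportion is 19/96 = 0.19792.
Under H₀, SE = √(p₀(1−p₀)/n) = √(0.10·0.90/96) = √0.000937500 = 0.030619.
z = (0.19792 − 0.10)/0.030619 = 0.09792/0.030619 = 3.20.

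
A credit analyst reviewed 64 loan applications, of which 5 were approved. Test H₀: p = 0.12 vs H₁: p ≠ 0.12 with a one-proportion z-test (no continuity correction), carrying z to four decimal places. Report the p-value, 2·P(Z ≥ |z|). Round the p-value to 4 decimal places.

The sample proportion is 5/64 = 0.07812.
SE₀ = √(0.12·0.88/64) = 0.040620.
Test statistic (full precision, shown to 4 dp): z = (5/64 − 0.12)/SE₀ ≈ -1.0309.
p-value = 2·P(Z ≥ |z|) with z = -1.0309 → 0.3026.

p-value = 0.3026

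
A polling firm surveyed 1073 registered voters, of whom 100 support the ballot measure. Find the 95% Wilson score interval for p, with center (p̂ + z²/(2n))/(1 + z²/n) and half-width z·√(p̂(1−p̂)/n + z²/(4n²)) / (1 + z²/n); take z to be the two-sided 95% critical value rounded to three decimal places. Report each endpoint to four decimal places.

p̂ = 100/1073 = 0.09320; z = 1.960, so z² = 3.841600.
1 + z²/n = 1.003580.
Center = (0.09320 + 0.001790)/1.003580 = 0.09465.
Radicand: p̂(1−p̂)/n + z²/(4n²) = 0.000078761 + 0.000000834 = 0.000079595.
Half-width = 1.960·√0.000079595/1.003580 = 0.01742.
Interval: 0.09465 ± 0.01742 → (0.0772, 0.1121).

(0.0772, 0.1121)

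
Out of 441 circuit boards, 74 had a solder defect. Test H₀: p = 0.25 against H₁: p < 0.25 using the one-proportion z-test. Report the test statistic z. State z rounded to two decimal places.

z = -3.99

p̂ = 74/441 = 0.16780.
SE₀ = √(0.25·0.75/441) = 0.020620.
z = (0.16780 − 0.25)/0.020620 = -0.08220/0.020620 = -3.99.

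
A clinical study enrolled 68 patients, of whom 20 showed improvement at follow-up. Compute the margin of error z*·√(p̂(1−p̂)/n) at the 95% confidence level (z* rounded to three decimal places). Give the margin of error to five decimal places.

ME = 0.10830

The sample proportion is 20/68 = 0.29412.
SE = √(p̂(1−p̂)/n) = √(0.207612/68) = 0.055255.
For 95% confidence, z* = 1.960.
ME = 1.960·0.055255 = 0.10830.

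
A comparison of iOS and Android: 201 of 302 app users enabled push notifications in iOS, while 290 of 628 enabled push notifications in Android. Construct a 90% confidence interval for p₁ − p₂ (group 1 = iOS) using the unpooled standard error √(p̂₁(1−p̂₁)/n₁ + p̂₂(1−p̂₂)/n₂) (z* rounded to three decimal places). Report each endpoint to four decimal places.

(0.1484, 0.2591)

p̂₁ = 201/302 = 0.66556, p̂₂ = 290/628 = 0.46178; p̂₁ − p̂₂ = 0.20378.
Unpooled SE = √(p̂₁(1−p̂₁)/n₁ + p̂₂(1−p̂₂)/n₂) = √(0.000737049 + 0.000395764) = 0.033657.
z* = 1.645 at the 90% level. Margin = 1.645·0.033657 = 0.05537.
Interval: 0.20378 ± 0.05537 → (0.1484, 0.2591).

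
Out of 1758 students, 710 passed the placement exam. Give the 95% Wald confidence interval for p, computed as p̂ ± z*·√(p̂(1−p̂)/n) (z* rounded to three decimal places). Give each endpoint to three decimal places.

(0.381, 0.427)

p̂ = 710/1758 = 0.40387.
Standard error of p̂: √(0.240759/1758) = √0.000136950 = 0.011703.
For 95% confidence, z* = 1.960.
Margin of error: 1.960 × 0.011703 = 0.02294.
Interval: 0.40387 ± 0.02294 → (0.381, 0.427).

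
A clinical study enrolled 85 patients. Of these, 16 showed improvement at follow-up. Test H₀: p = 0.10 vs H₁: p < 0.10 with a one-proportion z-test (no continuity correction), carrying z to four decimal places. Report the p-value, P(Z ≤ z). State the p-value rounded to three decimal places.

p-value = 0.997

Sample proportion p̂ = 16/85 = 0.18824.
SE₀ = √(0.10·0.90/85) = 0.032540.
Test statistic (full precision, shown to 4 dp): z = (16/85 − 0.10)/SE₀ ≈ 2.7116.
p-value = P(Z ≤ z) with z = 2.7116 → 0.997.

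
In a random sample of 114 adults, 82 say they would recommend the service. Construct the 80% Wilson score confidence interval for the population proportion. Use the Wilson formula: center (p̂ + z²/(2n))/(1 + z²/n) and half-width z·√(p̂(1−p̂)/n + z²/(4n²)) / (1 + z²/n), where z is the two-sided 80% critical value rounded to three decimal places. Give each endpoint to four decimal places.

(0.6625, 0.7698)

p̂ = 82/114 = 0.71930; z = 1.282, so z² = 1.643524.
1 + z²/n = 1.014417.
Adjusted center: (0.71930 + z²/(2n))/1.014417 = 0.71618.
Radicand: p̂(1−p̂)/n + z²/(4n²) = 0.001771125 + 0.000031616 = 0.001802741.
Half-width = 1.282·√0.001802741/1.014417 = 0.05366.
Interval: 0.71618 ± 0.05366 → (0.6625, 0.7698).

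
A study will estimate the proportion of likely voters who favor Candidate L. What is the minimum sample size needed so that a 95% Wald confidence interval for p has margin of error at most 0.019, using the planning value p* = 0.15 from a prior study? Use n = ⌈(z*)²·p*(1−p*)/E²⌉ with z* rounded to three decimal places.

The 95% critical value is z* = 1.960.
p*(1−p*) = 0.1275.
(z*)²·p*(1−p*)/E² = 3.841600·0.1275/0.000361 = 1356.798.
⌈1356.798⌉ = 1357.

n = 1357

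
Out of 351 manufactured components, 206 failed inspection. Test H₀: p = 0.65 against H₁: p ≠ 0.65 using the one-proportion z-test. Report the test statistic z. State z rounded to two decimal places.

p̂ = 206/351 = 0.58689.
SE₀ = √(0.65·0.35/351) = 0.025459.
z = (0.58689 − 0.65)/0.025459 = -0.06311/0.025459 = -2.48.

z = -2.48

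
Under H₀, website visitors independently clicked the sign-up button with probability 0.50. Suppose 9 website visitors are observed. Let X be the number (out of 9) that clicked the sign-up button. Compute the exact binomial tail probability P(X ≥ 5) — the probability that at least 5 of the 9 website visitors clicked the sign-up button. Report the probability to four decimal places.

P = 0.5000

X is binomial with n = 9 and p = 0.50.
P(X ≥ 5) = Σ_{j=5}^{9} C(9,j)·0.50^j·0.50^{9−j}.
= 0.246094 + 0.164062 + 0.070312 + 0.017578 + 0.001953 = 0.5000.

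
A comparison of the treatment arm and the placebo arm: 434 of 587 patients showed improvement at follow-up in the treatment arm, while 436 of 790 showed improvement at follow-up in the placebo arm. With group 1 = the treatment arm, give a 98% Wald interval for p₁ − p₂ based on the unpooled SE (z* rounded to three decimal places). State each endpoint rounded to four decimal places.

p̂₁ = 0.73935, p̂₂ = 0.55190, so the observed difference is 0.18745.
Unpooled SE = √(p̂₁(1−p̂₁)/n₁ + p̂₂(1−p̂₂)/n₂) = √(0.000328297 + 0.000313046) = 0.025325.
The 98% critical value is z* = 2.326. Margin of error = 0.05891.
CI: 0.18745 ± 0.05891 = (0.1285, 0.2464).

(0.1285, 0.2464)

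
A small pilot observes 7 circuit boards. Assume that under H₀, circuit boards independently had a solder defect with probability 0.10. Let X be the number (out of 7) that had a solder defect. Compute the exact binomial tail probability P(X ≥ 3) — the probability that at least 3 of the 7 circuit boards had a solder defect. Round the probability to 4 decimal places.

X ~ Binomial(n=7, p=0.10).
P(X ≥ 3) = Σ_{j=3}^{7} C(7,j)·0.10^j·0.90^{7−j}.
= 0.022964 + 0.002552 + 0.000170 + 0.000006 + 0.000000 = 0.0257.

P = 0.0257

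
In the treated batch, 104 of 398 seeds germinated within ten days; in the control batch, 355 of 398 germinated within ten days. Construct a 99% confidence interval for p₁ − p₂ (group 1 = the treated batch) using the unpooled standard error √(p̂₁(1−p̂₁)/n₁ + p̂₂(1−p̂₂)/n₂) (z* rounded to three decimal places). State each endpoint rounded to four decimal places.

(-0.7001, -0.5612)

p̂₁ = 104/398 = 0.26131, p̂₂ = 355/398 = 0.89196; p̂₁ − p̂₂ = -0.63065.
SE = √(0.000484989 + 0.000242129) = √0.000727118 = 0.026965.
For 99% confidence, z* = 2.576. Margin of error = 0.06946.
So the interval runs from -0.7001 to -0.5612.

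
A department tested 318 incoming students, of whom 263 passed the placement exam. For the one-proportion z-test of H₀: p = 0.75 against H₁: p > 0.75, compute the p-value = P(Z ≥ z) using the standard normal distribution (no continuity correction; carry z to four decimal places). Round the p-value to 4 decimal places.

p̂ = 263/318 = 0.82704.
SE₀ = √(0.75·0.25/318) = 0.024282.
z = (p̂ − p₀)/SE = (263/318 − 0.75)/0.024282 ≈ 3.1729.
From the standard normal, P(Z ≥ z) = 0.0008.

p-value = 0.0008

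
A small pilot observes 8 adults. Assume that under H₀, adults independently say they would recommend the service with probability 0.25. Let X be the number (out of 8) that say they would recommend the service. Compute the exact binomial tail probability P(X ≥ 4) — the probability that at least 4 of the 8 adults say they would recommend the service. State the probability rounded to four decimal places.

X is binomial with n = 8 and p = 0.25.
P(X ≥ 4) = Σ_{j=4}^{8} C(8,j)·0.25^j·0.75^{8−j}.
= 0.086517 + 0.023071 + 0.003845 + 0.000366 + 0.000015 = 0.1138.

P = 0.1138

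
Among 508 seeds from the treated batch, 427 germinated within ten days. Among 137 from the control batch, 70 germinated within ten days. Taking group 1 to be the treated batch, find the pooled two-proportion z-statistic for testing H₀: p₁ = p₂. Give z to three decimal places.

z = 8.142

p̂₁ = 427/508 = 0.84055, p̂₂ = 70/137 = 0.51095.
Pooling: p̂ = 497/645 = 0.77054.
Pooled SE = √[0.1768067·0.00926777] ≈ 0.040480.
z = (p̂₁ − p̂₂)/SE = (0.84055 − 0.51095)/0.040480 = 0.32960/0.040480 = 8.142.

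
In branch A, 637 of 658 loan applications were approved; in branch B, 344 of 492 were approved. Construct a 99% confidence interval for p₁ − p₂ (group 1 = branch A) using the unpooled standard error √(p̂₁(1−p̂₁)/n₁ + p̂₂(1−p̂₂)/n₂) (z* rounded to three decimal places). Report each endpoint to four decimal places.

(0.2128, 0.3250)

p̂₁ = 637/658 = 0.96809, p̂₂ = 344/492 = 0.69919; p̂₁ − p̂₂ = 0.26890.
Unpooled SE = √(p̂₁(1−p̂₁)/n₁ + p̂₂(1−p̂₂)/n₂) = √(0.000046955 + 0.000427489) = 0.021782.
z* = 2.576 at the 99% level. Margin = 2.576·0.021782 = 0.05611.
CI: 0.26890 ± 0.05611 = (0.2128, 0.3250).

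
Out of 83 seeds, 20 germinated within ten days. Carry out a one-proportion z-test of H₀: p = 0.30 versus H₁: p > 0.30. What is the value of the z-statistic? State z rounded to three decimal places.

z = -1.174

Sample proportion p̂ = 20/83 = 0.24096.
Null standard error: √(0.30·0.70/83) = √0.002530120 = 0.050300.
Test statistic: z = -0.05904/0.050300 = -1.174.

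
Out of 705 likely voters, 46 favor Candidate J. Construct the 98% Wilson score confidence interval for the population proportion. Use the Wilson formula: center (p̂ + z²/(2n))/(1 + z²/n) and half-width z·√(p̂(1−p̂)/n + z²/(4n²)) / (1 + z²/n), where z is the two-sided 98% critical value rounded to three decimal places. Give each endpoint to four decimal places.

Here p̂ = 46/705 = 0.06525 and z = 2.326 (z² = 5.410276).
Denominator 1 + z²/n = 1 + 5.410276/705 = 1.007674.
Adjusted center: (0.06525 + z²/(2n))/1.007674 = 0.06856.
Radicand: p̂(1−p̂)/n + z²/(4n²) = 0.000086512 + 0.000002721 = 0.000089233.
Half-width = 2.326·√0.000089233/1.007674 = 0.02180.
So the interval runs from 0.0468 to 0.0904.

(0.0468, 0.0904)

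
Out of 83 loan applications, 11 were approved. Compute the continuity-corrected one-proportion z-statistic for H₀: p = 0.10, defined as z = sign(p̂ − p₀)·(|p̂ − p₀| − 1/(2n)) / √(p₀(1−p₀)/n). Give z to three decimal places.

Sample proportion p̂ = 11/83 = 0.13253. p̂ − p₀ = 0.032530.
Continuity correction 1/(2n) = 1/166 = 0.006024.
Corrected numerator: |0.032530| − 0.006024 = 0.026506.
SE₀ = √(0.10·0.90/83) = 0.032929.
z = +0.026506/0.032929 = 0.805.

z = 0.805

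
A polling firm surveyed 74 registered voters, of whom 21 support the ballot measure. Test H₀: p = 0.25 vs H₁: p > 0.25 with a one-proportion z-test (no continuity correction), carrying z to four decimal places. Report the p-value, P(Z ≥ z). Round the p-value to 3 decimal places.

p-value = 0.251

p̂ = 21/74 = 0.28378.
Under H₀, SE = √(p₀(1−p₀)/n) = √(0.25·0.75/74) = √0.002533784 = 0.050337.
z = (p̂ − p₀)/SE = (21/74 − 0.25)/0.050337 ≈ 0.6712.
From the standard normal, P(Z ≥ z) = 0.251.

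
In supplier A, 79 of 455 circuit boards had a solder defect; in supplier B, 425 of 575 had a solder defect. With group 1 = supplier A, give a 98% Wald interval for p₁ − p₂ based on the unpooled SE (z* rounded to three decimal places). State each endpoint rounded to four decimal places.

p̂₁ = 79/455 = 0.17363, p̂₂ = 425/575 = 0.73913; p̂₁ − p̂₂ = -0.56550.
Unpooled SE = √(p̂₁(1−p̂₁)/n₁ + p̂₂(1−p̂₂)/n₂) = √(0.000315341 + 0.000335333) = 0.025508.
For 98% confidence, z* = 2.326. Margin of error = 0.05933.
So the interval runs from -0.6248 to -0.5062.

(-0.6248, -0.5062)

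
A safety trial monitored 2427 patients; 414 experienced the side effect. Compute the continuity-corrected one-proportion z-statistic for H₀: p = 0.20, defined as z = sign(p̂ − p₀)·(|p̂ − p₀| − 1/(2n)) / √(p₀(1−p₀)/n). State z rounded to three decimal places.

With x = 414 successes in n = 2427, p̂ = 0.17058. p̂ − p₀ = -0.029419.
Continuity correction 1/(2n) = 1/4854 = 0.000206.
Corrected numerator: |-0.029419| − 0.000206 = 0.029213.
Null standard error: √(0.20·0.80/2427) = √0.000065925 = 0.008119.
z = −0.029213/0.008119 = -3.598.

z = -3.598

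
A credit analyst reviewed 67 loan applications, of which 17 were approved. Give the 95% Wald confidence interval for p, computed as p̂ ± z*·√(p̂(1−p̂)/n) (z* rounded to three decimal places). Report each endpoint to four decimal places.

(0.1495, 0.3579)

With x = 17 successes in n = 67, p̂ = 0.25373.
SE(p̂) = √(0.25373·0.74627/67) = 0.053162.
The 95% critical value is z* = 1.960.
Margin = 1.960·0.053162 = 0.10420.
So the interval runs from 0.1495 to 0.3579.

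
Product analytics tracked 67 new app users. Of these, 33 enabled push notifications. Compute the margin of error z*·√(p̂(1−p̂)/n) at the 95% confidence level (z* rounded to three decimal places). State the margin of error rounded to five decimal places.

With x = 33 successes in n = 67, p̂ = 0.49254.
SE(p̂) = √(0.49254·0.50746/67) = 0.061078.
z* = 1.960 at the 95% level.
ME = 1.960·0.061078 = 0.11971.

ME = 0.11971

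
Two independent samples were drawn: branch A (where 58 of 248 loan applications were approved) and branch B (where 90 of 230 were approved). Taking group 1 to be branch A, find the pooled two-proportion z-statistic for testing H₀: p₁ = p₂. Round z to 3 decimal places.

p̂₁ = 58/248 = 0.23387, p̂₂ = 90/230 = 0.39130.
Pooled p̂ = (58+90)/(248+230) = 148/478 = 0.30962.
SE = √[p̂(1−p̂)(1/n₁+1/n₂)] = √[0.30962·0.69038·(1/248+1/230)] ≈ 0.042324.
z = (p̂₁ − p̂₂)/SE = (0.23387 − 0.39130)/0.042324 = -0.15743/0.042324 = -3.720.

z = -3.720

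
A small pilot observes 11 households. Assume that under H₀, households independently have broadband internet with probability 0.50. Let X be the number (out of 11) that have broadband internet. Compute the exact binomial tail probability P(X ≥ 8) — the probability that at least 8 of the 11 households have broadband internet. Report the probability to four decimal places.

P = 0.1133

X ~ Binomial(n=11, p=0.50).
P(X ≥ 8) = C(11,8)·0.50^8·0.50^3 + C(11,9)·0.50^9·0.50^2 + C(11,10)·0.50^10·0.50^1 + C(11,11)·0.50^11·0.50^0.
= 0.080566 + 0.026855 + 0.005371 + 0.000488 = 0.1133.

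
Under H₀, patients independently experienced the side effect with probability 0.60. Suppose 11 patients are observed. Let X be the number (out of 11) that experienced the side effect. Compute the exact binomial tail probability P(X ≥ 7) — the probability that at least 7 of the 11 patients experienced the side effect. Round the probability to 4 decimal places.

P = 0.5328

X ~ Binomial(n=11, p=0.60).
P(X ≥ 7) = Σ_{j=7}^{11} C(11,j)·0.60^j·0.40^{11−j}.
= 0.236490 + 0.177367 + 0.088684 + 0.026605 + 0.003628 = 0.5328.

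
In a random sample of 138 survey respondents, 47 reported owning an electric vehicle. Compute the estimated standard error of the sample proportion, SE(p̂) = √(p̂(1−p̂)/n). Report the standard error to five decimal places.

SE = 0.04034

With x = 47 successes in n = 138, p̂ = 0.34058.
p̂(1−p̂) = 0.34058·0.65942 = 0.224585.
SE = √(0.224585/138) = 0.04034.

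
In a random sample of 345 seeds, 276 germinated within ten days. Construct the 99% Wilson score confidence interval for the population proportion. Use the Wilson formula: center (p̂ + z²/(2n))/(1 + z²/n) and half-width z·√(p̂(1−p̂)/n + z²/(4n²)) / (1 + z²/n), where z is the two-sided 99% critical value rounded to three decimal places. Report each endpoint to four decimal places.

(0.7391, 0.8496)

p̂ = 276/345 = 0.80000; z = 2.576, so z² = 6.635776.
1 + z²/n = 1.019234.
Adjusted center: (0.80000 + z²/(2n))/1.019234 = 0.79434.
Radicand: p̂(1−p̂)/n + z²/(4n²) = 0.000463768 + 0.000013938 = 0.000477706.
Half-width = z·√(radicand)/denom = 2.576·0.021856/1.019234 = 0.05524.
CI: 0.79434 ± 0.05524 = (0.7391, 0.8496).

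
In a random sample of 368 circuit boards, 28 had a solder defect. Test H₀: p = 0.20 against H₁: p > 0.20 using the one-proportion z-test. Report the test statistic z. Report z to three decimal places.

z = -5.943

With x = 28 successes in n = 368, p̂ = 0.07609.
Null standard error: √(0.20·0.80/368) = √0.000434783 = 0.020851.
Test statistic: z = -0.12391/0.020851 = -5.943.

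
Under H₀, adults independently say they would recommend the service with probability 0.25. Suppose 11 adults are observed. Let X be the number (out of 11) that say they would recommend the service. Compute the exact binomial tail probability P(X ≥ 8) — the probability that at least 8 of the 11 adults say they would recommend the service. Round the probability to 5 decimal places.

X is binomial with n = 11 and p = 0.25.
P(X ≥ 8) = C(11,8)·0.25^8·0.75^3 + C(11,9)·0.25^9·0.75^2 + C(11,10)·0.25^10·0.75^1 + C(11,11)·0.25^11·0.75^0.
= 0.001062 + 0.000118 + 0.000008 + 0.000000 = 0.00119.

P = 0.00119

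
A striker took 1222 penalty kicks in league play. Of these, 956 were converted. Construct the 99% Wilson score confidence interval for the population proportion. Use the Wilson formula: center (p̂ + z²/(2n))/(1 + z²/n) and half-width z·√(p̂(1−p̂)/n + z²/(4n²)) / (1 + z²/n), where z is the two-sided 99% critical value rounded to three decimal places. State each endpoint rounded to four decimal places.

p̂ = 956/1222 = 0.78232; z = 2.576, so z² = 6.635776.
1 + z²/n = 1.005430.
Center = (0.78232 + 0.002715)/1.005430 = 0.78080.
Radicand: p̂(1−p̂)/n + z²/(4n²) = 0.000139356 + 0.000001111 = 0.000140467.
Half-width = 2.576·√0.000140467/1.005430 = 0.03037.
Interval: 0.78080 ± 0.03037 → (0.7504, 0.8112).

(0.7504, 0.8112)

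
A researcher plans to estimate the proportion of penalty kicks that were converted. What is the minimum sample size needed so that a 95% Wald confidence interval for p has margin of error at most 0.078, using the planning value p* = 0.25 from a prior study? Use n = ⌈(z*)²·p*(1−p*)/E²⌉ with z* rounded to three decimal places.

n = 119

z* = 1.960 at the 95% level.
p*(1−p*) = 0.25·0.75 = 0.1875.
Required n before rounding: 3.841600 × 0.1875 / 0.078² = 118.393.
⌈118.393⌉ = 119.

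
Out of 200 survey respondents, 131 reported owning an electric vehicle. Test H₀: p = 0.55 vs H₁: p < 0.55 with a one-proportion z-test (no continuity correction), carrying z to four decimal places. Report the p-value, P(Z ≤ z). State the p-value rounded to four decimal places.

p-value = 0.9986

The sample proportion is 131/200 = 0.65500.
Under H₀, SE = √(p₀(1−p₀)/n) = √(0.55·0.45/200) = √0.001237500 = 0.035178.
Test statistic (full precision, shown to 4 dp): z = (131/200 − 0.55)/SE₀ ≈ 2.9848.
From the standard normal, P(Z ≤ z) = 0.9986.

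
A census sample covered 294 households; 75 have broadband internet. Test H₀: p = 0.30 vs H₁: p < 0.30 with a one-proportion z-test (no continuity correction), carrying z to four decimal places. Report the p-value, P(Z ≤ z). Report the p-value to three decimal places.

p-value = 0.046

The sample proportion is 75/294 = 0.25510.
Under H₀, SE = √(p₀(1−p₀)/n) = √(0.30·0.70/294) = √0.000714286 = 0.026726.
z = (p̂ − p₀)/SE = (75/294 − 0.30)/0.026726 ≈ -1.6799.
p-value = P(Z ≤ z) with z = -1.6799 → 0.046.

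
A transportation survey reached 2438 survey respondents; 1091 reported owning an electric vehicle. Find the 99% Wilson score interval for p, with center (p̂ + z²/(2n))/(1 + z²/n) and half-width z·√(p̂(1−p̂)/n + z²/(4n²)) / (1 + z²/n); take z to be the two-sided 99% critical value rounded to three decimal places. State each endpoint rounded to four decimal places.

(0.4217, 0.4735)

Here p̂ = 1091/2438 = 0.44750 and z = 2.576 (z² = 6.635776).
Denominator 1 + z²/n = 1 + 6.635776/2438 = 1.002722.
Adjusted center: (0.44750 + z²/(2n))/1.002722 = 0.44764.
Radicand: p̂(1−p̂)/n + z²/(4n²) = 0.000101412 + 0.000000279 = 0.000101691.
Half-width = 2.576·√0.000101691/1.002722 = 0.02591.
CI: 0.44764 ± 0.02591 = (0.4217, 0.4735).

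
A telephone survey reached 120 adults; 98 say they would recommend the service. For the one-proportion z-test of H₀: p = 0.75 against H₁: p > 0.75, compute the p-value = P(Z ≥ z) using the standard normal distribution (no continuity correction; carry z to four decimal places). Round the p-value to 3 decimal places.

p-value = 0.046

The sample proportion is 98/120 = 0.81667.
SE₀ = √(0.75·0.25/120) = 0.039528.
Test statistic (full precision, shown to 4 dp): z = (98/120 − 0.75)/SE₀ ≈ 1.6865.
From the standard normal, P(Z ≥ z) = 0.046.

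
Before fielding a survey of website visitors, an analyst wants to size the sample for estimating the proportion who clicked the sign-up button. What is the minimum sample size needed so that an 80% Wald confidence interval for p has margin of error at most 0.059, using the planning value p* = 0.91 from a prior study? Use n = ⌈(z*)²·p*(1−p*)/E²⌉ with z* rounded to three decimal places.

n = 39

For 80% confidence, z* = 1.282.
p*(1−p*) = 0.0819.
Required n before rounding: 1.643524 × 0.0819 / 0.059² = 38.668.
⌈38.668⌉ = 39.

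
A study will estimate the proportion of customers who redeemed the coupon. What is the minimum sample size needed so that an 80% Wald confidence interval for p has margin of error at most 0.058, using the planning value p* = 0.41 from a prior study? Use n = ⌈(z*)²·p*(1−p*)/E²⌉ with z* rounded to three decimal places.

The 80% critical value is z* = 1.282.
p*(1−p*) = 0.41·0.59 = 0.2419.
Required n before rounding: 1.643524 × 0.2419 / 0.058² = 118.183.
Rounding up, n = 119.

n = 119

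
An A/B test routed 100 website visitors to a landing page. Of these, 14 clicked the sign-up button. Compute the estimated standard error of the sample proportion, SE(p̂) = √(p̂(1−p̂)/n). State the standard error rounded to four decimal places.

SE = 0.0347

p̂ = 14/100 = 0.14000.
p̂(1−p̂) = 0.120400.
SE = √(0.120400/100) = 0.0347.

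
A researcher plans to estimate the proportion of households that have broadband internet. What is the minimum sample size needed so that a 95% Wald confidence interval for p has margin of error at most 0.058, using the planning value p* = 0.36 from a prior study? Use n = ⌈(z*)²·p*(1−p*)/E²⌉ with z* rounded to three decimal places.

For 95% confidence, z* = 1.960.
p*(1−p*) = 0.2304.
Required n before rounding: 3.841600 × 0.2304 / 0.058² = 263.111.
Rounding up, n = 264.

n = 264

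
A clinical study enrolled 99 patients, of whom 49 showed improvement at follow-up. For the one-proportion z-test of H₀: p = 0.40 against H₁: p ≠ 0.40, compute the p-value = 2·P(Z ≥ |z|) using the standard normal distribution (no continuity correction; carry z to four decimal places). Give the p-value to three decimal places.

p-value = 0.054

p̂ = 49/99 = 0.49495.
Null standard error: √(0.40·0.60/99) = √0.002424242 = 0.049237.
Test statistic (full precision, shown to 4 dp): z = (49/99 − 0.40)/SE₀ ≈ 1.9284.
From the standard normal, 2·P(Z ≥ |z|) = 0.054.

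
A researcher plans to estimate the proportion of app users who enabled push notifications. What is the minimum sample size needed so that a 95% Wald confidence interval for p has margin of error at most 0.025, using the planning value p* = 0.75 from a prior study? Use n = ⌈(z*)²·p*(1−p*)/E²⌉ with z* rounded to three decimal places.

n = 1153

For 95% confidence, z* = 1.960.
p*(1−p*) = 0.75·0.25 = 0.1875.
Required n before rounding: 3.841600 × 0.1875 / 0.025² = 1152.480.
⌈1152.480⌉ = 1153.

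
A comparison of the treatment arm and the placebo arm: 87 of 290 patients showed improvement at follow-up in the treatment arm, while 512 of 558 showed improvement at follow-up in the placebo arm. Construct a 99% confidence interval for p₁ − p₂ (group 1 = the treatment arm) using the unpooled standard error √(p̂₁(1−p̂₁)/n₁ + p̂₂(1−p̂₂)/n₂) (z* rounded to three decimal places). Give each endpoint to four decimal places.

(-0.6931, -0.5420)

p̂₁ = 0.30000, p̂₂ = 0.91756, so the observed difference is -0.61756.
Unpooled SE = √(p̂₁(1−p̂₁)/n₁ + p̂₂(1−p̂₂)/n₂) = √(0.000724138 + 0.000135558) = 0.029321.
For 99% confidence, z* = 2.576. Margin = 2.576·0.029321 = 0.07553.
Interval: -0.61756 ± 0.07553 → (-0.6931, -0.5420).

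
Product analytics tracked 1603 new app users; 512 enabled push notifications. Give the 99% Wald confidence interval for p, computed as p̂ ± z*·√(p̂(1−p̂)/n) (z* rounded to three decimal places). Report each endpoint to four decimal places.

p̂ = 512/1603 = 0.31940.
SE(p̂) = √(0.31940·0.68060/1603) = 0.011645.
For 99% confidence, z* = 2.576.
Margin of error: 2.576 × 0.011645 = 0.03000.
Interval: 0.31940 ± 0.03000 → (0.2894, 0.3494).

(0.2894, 0.3494)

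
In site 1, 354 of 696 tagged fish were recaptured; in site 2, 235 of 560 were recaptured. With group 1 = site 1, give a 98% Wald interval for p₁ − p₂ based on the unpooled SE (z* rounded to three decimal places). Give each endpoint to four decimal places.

(0.0234, 0.1545)

p̂₁ = 0.50862, p̂₂ = 0.41964, so the observed difference is 0.08898.
SE = √(0.000359089 + 0.000434898) = √0.000793987 = 0.028178.
z* = 2.326 at the 98% level. Margin of error = 0.06554.
CI: 0.08898 ± 0.06554 = (0.0234, 0.1545).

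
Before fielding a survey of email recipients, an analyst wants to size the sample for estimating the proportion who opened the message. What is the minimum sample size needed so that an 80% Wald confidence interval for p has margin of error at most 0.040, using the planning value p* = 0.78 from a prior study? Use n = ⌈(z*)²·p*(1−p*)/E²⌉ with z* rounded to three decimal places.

The 80% critical value is z* = 1.282.
p*(1−p*) = 0.1716.
(z*)²·p*(1−p*)/E² = 1.643524·0.1716/0.001600 = 176.268.
Rounding up, n = 177.

n = 177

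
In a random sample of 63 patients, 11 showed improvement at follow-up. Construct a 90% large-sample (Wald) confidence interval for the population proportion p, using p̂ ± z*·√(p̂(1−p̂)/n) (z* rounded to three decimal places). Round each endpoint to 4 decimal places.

(0.0959, 0.2533)

p̂ = 11/63 = 0.17460.
Standard error of p̂: √(0.144117/63) = √0.002287570 = 0.047829.
The 90% critical value is z* = 1.645.
Margin of error: 1.645 × 0.047829 = 0.07868.
Interval: 0.17460 ± 0.07868 → (0.0959, 0.2533).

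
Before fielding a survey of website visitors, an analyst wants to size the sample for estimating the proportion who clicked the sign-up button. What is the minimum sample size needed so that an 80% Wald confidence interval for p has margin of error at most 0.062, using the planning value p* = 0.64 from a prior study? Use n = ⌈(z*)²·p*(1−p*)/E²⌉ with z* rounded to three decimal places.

n = 99

z* = 1.282 at the 80% level.
p*(1−p*) = 0.64·0.36 = 0.2304.
Required n before rounding: 1.643524 × 0.2304 / 0.062² = 98.509.
⌈98.509⌉ = 99.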